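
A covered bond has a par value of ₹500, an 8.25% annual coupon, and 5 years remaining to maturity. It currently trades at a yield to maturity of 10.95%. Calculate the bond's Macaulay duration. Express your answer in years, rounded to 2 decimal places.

4.25 years

Periodic yield y = 0.1095. Discount each cash flow and weight by its year:
  t   CF        PV=CF/(1+0.1095)^t    t·PV
  1        41.25        37.1789        37.1789
  2        41.25        33.5096        67.0192
  3        41.25        30.2024        90.6073
  4        41.25        27.2217       108.8867
  5       541.25       321.9299     1,609.6497
  Σ                    450.0426     1,913.3418
Price P = Σ PV = 450.0426.
Macaulay duration = Σ(t·PV) / P = 1,913.3418 / 450.0426 = 4.25147 years.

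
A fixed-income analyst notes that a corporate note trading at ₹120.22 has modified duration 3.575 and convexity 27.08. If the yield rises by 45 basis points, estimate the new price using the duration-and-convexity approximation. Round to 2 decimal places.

₹118.32

Duration effect: -D_mod·Δy = -3.575 × (+0.0045) = -0.0160875
Convexity effect: ½·C·(Δy)² = 0.5 × 27.08 × (0.0045)² = +0.000274185
ΔP/P ≈ -0.0160875 + 0.000274185 = -0.015813315
New price ≈ 120.22 × (1 - 0.015813315) = 118.3189232707.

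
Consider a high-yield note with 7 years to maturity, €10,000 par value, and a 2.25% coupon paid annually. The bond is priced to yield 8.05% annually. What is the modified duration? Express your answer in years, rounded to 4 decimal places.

5.9659 years

Periodic yield y = 0.0805. First find Macaulay duration:
  t   CF        PV=CF/(1+0.0805)^t    t·PV
  1       225.00       208.2369       208.2369
  2       225.00       192.7227       385.4455
  3       225.00       178.3644       535.0932
  4       225.00       165.0758       660.3032
  5       225.00       152.7772       763.8862
  6       225.00       141.3949       848.3697
  7    10,225.00     5,946.8902    41,628.2312
  Σ                  6,985.4623    45,029.5660
P = 6,985.4623; Macaulay duration = 45,029.5660 / 6,985.4623 = 6.44618 years.
Modified duration = D_Mac / (1 + y) = 6.44618 / 1.0805 = 5.96593 years.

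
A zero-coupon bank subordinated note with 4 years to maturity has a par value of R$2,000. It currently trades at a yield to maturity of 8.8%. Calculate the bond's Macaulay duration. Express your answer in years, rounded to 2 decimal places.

A zero-coupon bond has a single cash flow at maturity, so its Macaulay duration equals its maturity: 4 years.

4.00 years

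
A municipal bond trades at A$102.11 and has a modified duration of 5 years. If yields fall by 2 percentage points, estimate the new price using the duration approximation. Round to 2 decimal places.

A$112.32

Duration approximation: ΔP/P ≈ -D_mod · Δy = -5 × (-0.02) = +0.100000.
New price ≈ 102.11 × (1 + 0.100000) = 112.32100.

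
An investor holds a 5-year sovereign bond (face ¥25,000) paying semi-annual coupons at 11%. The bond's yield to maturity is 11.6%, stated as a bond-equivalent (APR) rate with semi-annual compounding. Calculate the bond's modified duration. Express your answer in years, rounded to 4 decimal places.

Periodic yield y = 0.058. First find Macaulay duration:
  t   CF        PV=CF/(1+0.058)^t    t·PV
  1     1,375.00     1,299.6219     1,299.6219
  2     1,375.00     1,228.3761     2,456.7522
  3     1,375.00     1,161.0360     3,483.1081
  4     1,375.00     1,097.3875     4,389.5502
  5     1,375.00     1,037.2283     5,186.1415
  6     1,375.00       980.3670     5,882.2021
  7     1,375.00       926.6229     6,486.3602
  8     1,375.00       875.8250     7,006.6003
  9     1,375.00       827.8119     7,450.3075
  10   26,375.00    15,008.4482   150,084.4822
  Σ                 24,442.7250   193,725.1263
P = 24,442.7250; Macaulay duration = 193,725.1263 / 24,442.7250 = 7.92568 half-year periods = 3.96284 years.
Modified duration = D_Mac / (1 + y) = 3.96284 / 1.058 = 3.74559 years.

3.7456 years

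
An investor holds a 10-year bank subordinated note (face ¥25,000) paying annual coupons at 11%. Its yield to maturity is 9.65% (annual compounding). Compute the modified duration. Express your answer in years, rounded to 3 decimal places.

Periodic yield y = 0.0965. First find Macaulay duration:
  t   CF        PV=CF/(1+0.0965)^t    t·PV
  1     2,750.00     2,507.9799     2,507.9799
  2     2,750.00     2,287.2594     4,574.5188
  3     2,750.00     2,085.9639     6,257.8917
  4     2,750.00     1,902.3838     7,609.5354
  5     2,750.00     1,734.9602     8,674.8009
  6     2,750.00     1,582.2710     9,493.6262
  7     2,750.00     1,443.0196    10,101.1375
  8     2,750.00     1,316.0234    10,528.1871
  9     2,750.00     1,200.2037    10,801.8335
  10   27,750.00    11,045.2774   110,452.7739
  Σ                 27,105.3424   181,002.2849
P = 27,105.3424; Macaulay duration = 181,002.2849 / 27,105.3424 = 6.67773 years.
Modified duration = D_Mac / (1 + y) = 6.67773 / 1.0965 = 6.09005 years.

6.090 years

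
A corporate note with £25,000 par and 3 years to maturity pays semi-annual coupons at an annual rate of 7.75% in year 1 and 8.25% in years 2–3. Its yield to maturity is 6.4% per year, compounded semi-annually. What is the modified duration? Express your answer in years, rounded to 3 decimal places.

2.650 years

Periodic yield y = 0.032. First find Macaulay duration:
  t   CF        PV=CF/(1+0.032)^t    t·PV
  1       968.75       938.7112       938.7112
  2       968.75       909.6039     1,819.2078
  3     1,031.25       938.2636     2,814.7908
  4     1,031.25       909.1702     3,636.6806
  5     1,031.25       880.9788     4,404.8942
  6    26,031.25    21,548.4898   129,290.9390
  Σ                 26,125.2176   142,905.2237
P = 26,125.2176; Macaulay duration = 142,905.2237 / 26,125.2176 = 5.47001 half-year periods = 2.73501 years.
Modified duration = D_Mac / (1 + y) = 2.73501 / 1.032 = 2.65020 years.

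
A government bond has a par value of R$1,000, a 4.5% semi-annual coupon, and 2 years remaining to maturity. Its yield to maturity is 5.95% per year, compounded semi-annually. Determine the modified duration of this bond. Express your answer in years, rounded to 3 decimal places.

1.878 years

Periodic yield y = 0.02975. First find Macaulay duration:
  t   CF        PV=CF/(1+0.02975)^t    t·PV
  1        22.50        21.8500        21.8500
  2        22.50        21.2187        42.4374
  3        22.50        20.6057        61.8171
  4     1,022.50       909.3606     3,637.4422
  Σ                    973.0349     3,763.5467
P = 973.0349; Macaulay duration = 3,763.5467 / 973.0349 = 3.86784 half-year periods = 1.93392 years.
Modified duration = D_Mac / (1 + y) = 1.93392 / 1.02975 = 1.87805 years.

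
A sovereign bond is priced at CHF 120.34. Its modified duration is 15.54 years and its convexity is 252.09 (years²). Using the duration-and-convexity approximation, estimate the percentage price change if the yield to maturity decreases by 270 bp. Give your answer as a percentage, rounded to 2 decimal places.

Duration effect: -D_mod·Δy = -15.54 × (-0.027) = +0.419580
Convexity effect: ½·C·(Δy)² = 0.5 × 252.09 × (-0.027)² = +0.091886805
ΔP/P ≈ +0.419580 + 0.091886805 = +0.511466805
= +51.1466805%.

+51.15%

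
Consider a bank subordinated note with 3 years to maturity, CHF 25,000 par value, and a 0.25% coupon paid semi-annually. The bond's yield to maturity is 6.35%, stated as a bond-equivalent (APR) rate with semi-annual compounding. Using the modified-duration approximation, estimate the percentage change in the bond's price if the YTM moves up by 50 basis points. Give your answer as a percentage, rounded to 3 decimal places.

-1.449%

Periodic yield y = 0.03175. Modified duration first:
  t   CF        PV=CF/(1+0.03175)^t    t·PV
  1        31.25        30.2883        30.2883
  2        31.25        29.3563        58.7126
  3        31.25        28.4529        85.3587
  4        31.25        27.5773       110.3093
  5        31.25        26.7287       133.6434
  6    25,031.25    20,750.8396   124,505.0373
  Σ                 20,893.2431   124,923.3497
P = 20,893.2431; D_Mac = 5.97913 half-year periods = 2.98956 yrs; D_mod = 2.98956/(1+0.03175) = 2.89757 yrs.
ΔP/P ≈ -D_mod · Δy = -2.89757 × (+0.005) = -0.014488 = -1.4488%.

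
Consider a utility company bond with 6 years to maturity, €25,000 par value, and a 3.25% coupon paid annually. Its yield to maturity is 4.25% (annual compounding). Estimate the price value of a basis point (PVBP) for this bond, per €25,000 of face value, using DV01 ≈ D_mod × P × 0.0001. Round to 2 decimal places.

€12.58

Periodic yield y = 0.0425.
  t   CF        PV=CF/(1+0.0425)^t    t·PV
  1       812.50       779.3765       779.3765
  2       812.50       747.6034     1,495.2067
  3       812.50       717.1255     2,151.3766
  4       812.50       687.8902     2,751.5608
  5       812.50       659.8467     3,299.2335
  6    25,812.50    20,108.2227   120,649.3364
  Σ                 23,700.0650   131,126.0904
P = 23,700.0650; D_Mac = 5.53273 yrs; D_mod = 5.30718 yrs.
DV01 ≈ 5.30718 × 23,700.0650 × 0.0001 = 12.578042.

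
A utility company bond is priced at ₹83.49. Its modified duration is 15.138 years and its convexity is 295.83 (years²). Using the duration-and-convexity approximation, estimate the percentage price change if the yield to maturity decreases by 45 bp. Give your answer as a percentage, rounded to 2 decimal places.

+7.11%

Duration effect: -D_mod·Δy = -15.138 × (-0.0045) = +0.068121
Convexity effect: ½·C·(Δy)² = 0.5 × 295.83 × (-0.0045)² = +0.00299527875
ΔP/P ≈ +0.068121 + 0.00299527875 = +0.07111627875
= +7.111627875%.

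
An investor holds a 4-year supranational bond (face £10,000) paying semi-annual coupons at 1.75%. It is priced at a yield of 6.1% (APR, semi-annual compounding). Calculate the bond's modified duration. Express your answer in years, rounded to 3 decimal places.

3.753 years

Periodic yield y = 0.0305. First find Macaulay duration:
  t   CF        PV=CF/(1+0.0305)^t    t·PV
  1        87.50        84.9102        84.9102
  2        87.50        82.3971       164.7943
  3        87.50        79.9584       239.8752
  4        87.50        77.5918       310.3674
  5        87.50        75.2953       376.4767
  6        87.50        73.0668       438.4008
  7        87.50        70.9042       496.3295
  8    10,087.50     7,932.3082    63,458.4655
  Σ                  8,476.4321    65,569.6195
P = 8,476.4321; Macaulay duration = 65,569.6195 / 8,476.4321 = 7.73552 half-year periods = 3.86776 years.
Modified duration = D_Mac / (1 + y) = 3.86776 / 1.0305 = 3.75329 years.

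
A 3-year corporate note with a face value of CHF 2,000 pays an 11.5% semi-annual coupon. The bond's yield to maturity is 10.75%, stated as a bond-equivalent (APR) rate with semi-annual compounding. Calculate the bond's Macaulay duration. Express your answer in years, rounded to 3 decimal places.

Periodic yield y = 0.05375. Discount each cash flow and weight by its period:
  t   CF        PV=CF/(1+0.05375)^t    t·PV
  1       115.00       109.1340       109.1340
  2       115.00       103.5673       207.1346
  3       115.00        98.2845       294.8535
  4       115.00        93.2712       373.0847
  5       115.00        88.5136       442.5679
  6     2,115.00     1,544.8448     9,269.0686
  Σ                  2,037.6154    10,695.8434
Price P = Σ PV = 2,037.6154.
Macaulay duration = Σ(t·PV) / P = 10,695.8434 / 2,037.6154 = 5.24920 half-year periods.
In years: 5.24920 / 2 = 2.62460 years.

2.625 years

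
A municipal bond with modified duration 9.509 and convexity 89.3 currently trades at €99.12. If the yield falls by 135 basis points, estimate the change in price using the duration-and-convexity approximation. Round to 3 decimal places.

+€13.531

Duration effect: -D_mod·Δy = -9.509 × (-0.0135) = +0.1283715
Convexity effect: ½·C·(Δy)² = 0.5 × 89.3 × (-0.0135)² = +0.0081374625
ΔP/P ≈ +0.1283715 + 0.0081374625 = +0.1365089625
ΔP ≈ 99.12 × (+0.1365089625) = +13.530768363.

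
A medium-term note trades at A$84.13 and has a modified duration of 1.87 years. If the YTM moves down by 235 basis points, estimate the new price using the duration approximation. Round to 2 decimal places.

A$87.83

Duration approximation: ΔP/P ≈ -D_mod · Δy = -1.87 × (-0.0235) = +0.043945.
New price ≈ 84.13 × (1 + 0.043945) = 87.82709285.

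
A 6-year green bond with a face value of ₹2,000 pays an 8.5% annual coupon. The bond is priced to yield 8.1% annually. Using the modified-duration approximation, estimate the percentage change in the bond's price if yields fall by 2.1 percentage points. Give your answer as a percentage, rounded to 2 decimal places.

Periodic yield y = 0.081. Modified duration first:
  t   CF        PV=CF/(1+0.081)^t    t·PV
  1       170.00       157.2618       157.2618
  2       170.00       145.4781       290.9561
  3       170.00       134.5773       403.7319
  4       170.00       124.4933       497.9734
  5       170.00       115.1650       575.8249
  6     2,170.00     1,359.8956     8,159.3736
  Σ                  2,036.8711    10,085.1218
P = 2,036.8711; D_Mac = 4.95128 yrs; D_mod = 4.95128/(1+0.081) = 4.58028 yrs.
ΔP/P ≈ -D_mod · Δy = -4.58028 × (-0.021) = +0.096186 = +9.6186%.

+9.62%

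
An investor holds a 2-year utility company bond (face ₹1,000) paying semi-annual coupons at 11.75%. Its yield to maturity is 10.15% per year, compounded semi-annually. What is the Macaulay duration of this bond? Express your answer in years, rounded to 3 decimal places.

Periodic yield y = 0.05075. Discount each cash flow and weight by its period:
  t   CF        PV=CF/(1+0.05075)^t    t·PV
  1        58.75        55.9124        55.9124
  2        58.75        53.2119       106.4239
  3        58.75        50.6419       151.9256
  4     1,058.75       868.5520     3,474.2080
  Σ                  1,028.3183     3,788.4699
Price P = Σ PV = 1,028.3183.
Macaulay duration = Σ(t·PV) / P = 3,788.4699 / 1,028.3183 = 3.68414 half-year periods.
In years: 3.68414 / 2 = 1.84207 years.

1.842 years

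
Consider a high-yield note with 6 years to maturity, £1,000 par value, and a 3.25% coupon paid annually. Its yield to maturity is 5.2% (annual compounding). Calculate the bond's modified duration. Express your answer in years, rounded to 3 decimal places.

5.246 years

Periodic yield y = 0.052. First find Macaulay duration:
  t   CF        PV=CF/(1+0.052)^t    t·PV
  1        32.50        30.8935        30.8935
  2        32.50        29.3665        58.7330
  3        32.50        27.9149        83.7447
  4        32.50        26.5351       106.1403
  5        32.50        25.2235       126.1173
  6     1,032.50       761.7205     4,570.3228
  Σ                    901.6539     4,975.9516
P = 901.6539; Macaulay duration = 4,975.9516 / 901.6539 = 5.51869 years.
Modified duration = D_Mac / (1 + y) = 5.51869 / 1.052 = 5.24591 years.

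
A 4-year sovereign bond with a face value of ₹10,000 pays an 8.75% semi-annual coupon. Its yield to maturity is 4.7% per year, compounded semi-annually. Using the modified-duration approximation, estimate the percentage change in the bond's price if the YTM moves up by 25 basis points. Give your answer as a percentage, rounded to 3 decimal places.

Periodic yield y = 0.0235. Modified duration first:
  t   CF        PV=CF/(1+0.0235)^t    t·PV
  1       437.50       427.4548       427.4548
  2       437.50       417.6403       835.2805
  3       437.50       408.0511     1,224.1532
  4       437.50       398.6820     1,594.7282
  5       437.50       389.5281     1,947.6406
  6       437.50       380.5844     2,283.5064
  7       437.50       371.8460     2,602.9221
  8    10,437.50     8,667.4972    69,339.9780
  Σ                 11,461.2840    80,255.6638
P = 11,461.2840; D_Mac = 7.00233 half-year periods = 3.50116 yrs; D_mod = 3.50116/(1+0.0235) = 3.42078 yrs.
ΔP/P ≈ -D_mod · Δy = -3.42078 × (+0.0025) = -0.008552 = -0.8552%.

-0.855%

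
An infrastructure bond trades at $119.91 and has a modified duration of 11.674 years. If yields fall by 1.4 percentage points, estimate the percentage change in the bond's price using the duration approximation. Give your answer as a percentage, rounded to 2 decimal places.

Duration approximation: ΔP/P ≈ -D_mod · Δy = -11.674 × (-0.014) = +0.163436.
As a percentage: +16.3436%.

+16.34%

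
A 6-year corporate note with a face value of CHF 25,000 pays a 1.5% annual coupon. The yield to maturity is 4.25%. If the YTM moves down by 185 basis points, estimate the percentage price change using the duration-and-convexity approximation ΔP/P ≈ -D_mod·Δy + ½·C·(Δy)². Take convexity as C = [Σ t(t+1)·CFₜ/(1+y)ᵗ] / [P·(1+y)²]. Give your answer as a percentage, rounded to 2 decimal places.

With y = 0.0425:
  t   CF        PV=CF/(1+0.0425)^t    t·PV        t(t+1)·PV
  1       375.00       359.7122       359.7122         719.4245
  2       375.00       345.0477       690.0954       2,070.2862
  3       375.00       330.9810       992.9430       3,971.7721
  4       375.00       317.4878     1,269.9511       6,349.7556
  5       375.00       304.5446     1,522.7232       9,136.3390
  6    25,375.00    19,767.4054   118,604.4324     830,231.0267
  Σ                 21,425.1788   123,439.8573     852,478.6041
P = 21,425.1788; D_Mac = 5.76144 yrs; D_mod = 5.52656 yrs; C = 36.61061.
Duration effect: -5.52656 × (-0.0185) = +0.102241
Convexity effect: 0.5 × 36.61061 × (-0.0185)² = +0.0062650
ΔP/P ≈ +0.102241 + 0.0062650 = +0.108506 = +10.8506%.

+10.85%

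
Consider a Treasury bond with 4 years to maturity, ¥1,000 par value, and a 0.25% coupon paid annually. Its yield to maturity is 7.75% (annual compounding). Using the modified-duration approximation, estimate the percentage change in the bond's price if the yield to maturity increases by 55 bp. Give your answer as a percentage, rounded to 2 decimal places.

Periodic yield y = 0.0775. Modified duration first:
  t   CF        PV=CF/(1+0.0775)^t    t·PV
  1         2.50         2.3202         2.3202
  2         2.50         2.1533         4.3066
  3         2.50         1.9984         5.9953
  4     1,002.50       743.7299     2,974.9198
  Σ                    750.2019     2,987.5418
P = 750.2019; D_Mac = 3.98232 yrs; D_mod = 3.98232/(1+0.0775) = 3.69589 yrs.
ΔP/P ≈ -D_mod · Δy = -3.69589 × (+0.0055) = -0.020327 = -2.0327%.

-2.03%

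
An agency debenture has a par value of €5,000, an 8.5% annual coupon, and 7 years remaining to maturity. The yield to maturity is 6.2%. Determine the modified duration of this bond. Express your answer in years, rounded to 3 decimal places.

Periodic yield y = 0.062. First find Macaulay duration:
  t   CF        PV=CF/(1+0.062)^t    t·PV
  1       425.00       400.1883       400.1883
  2       425.00       376.8252       753.6503
  3       425.00       354.8260     1,064.4779
  4       425.00       334.1111     1,336.4443
  5       425.00       314.6055     1,573.0276
  6       425.00       296.2387     1,777.4323
  7     5,425.00     3,560.6405    24,924.4834
  Σ                  5,637.4352    31,829.7041
P = 5,637.4352; Macaulay duration = 31,829.7041 / 5,637.4352 = 5.64613 years.
Modified duration = D_Mac / (1 + y) = 5.64613 / 1.062 = 5.31651 years.

5.317 years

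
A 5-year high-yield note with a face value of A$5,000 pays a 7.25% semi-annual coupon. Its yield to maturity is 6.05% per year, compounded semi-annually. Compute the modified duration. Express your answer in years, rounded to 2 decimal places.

Periodic yield y = 0.03025. First find Macaulay duration:
  t   CF        PV=CF/(1+0.03025)^t    t·PV
  1       181.25       175.9282       175.9282
  2       181.25       170.7626       341.5252
  3       181.25       165.7487       497.2461
  4       181.25       160.8820       643.5281
  5       181.25       156.1582       780.7912
  6       181.25       151.5731       909.4389
  7       181.25       147.1227     1,029.8588
  8       181.25       142.8029     1,142.4232
  9       181.25       138.6099     1,247.4895
  10    5,181.25     3,845.9915    38,459.9146
  Σ                  5,255.5799    45,228.1439
P = 5,255.5799; Macaulay duration = 45,228.1439 / 5,255.5799 = 8.60574 half-year periods = 4.30287 years.
Modified duration = D_Mac / (1 + y) = 4.30287 / 1.03025 = 4.17653 years.

4.18 years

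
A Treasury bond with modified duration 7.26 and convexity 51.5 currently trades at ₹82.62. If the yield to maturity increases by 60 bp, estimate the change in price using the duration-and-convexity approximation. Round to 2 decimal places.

Duration effect: -D_mod·Δy = -7.26 × (+0.006) = -0.043560
Convexity effect: ½·C·(Δy)² = 0.5 × 51.5 × (0.006)² = +0.0009270
ΔP/P ≈ -0.043560 + 0.0009270 = -0.042633
ΔP ≈ 82.62 × (-0.042633) = -3.52233846.

-₹3.52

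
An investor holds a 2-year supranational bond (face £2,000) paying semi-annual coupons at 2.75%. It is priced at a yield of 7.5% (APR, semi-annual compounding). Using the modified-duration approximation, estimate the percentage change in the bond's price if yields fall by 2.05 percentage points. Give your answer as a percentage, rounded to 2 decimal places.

+3.87%

Periodic yield y = 0.0375. Modified duration first:
  t   CF        PV=CF/(1+0.0375)^t    t·PV
  1        27.50        26.5060        26.5060
  2        27.50        25.5480        51.0960
  3        27.50        24.6246        73.8737
  4     2,027.50     1,749.8807     6,999.5228
  Σ                  1,826.5593     7,150.9984
P = 1,826.5593; D_Mac = 3.91501 half-year periods = 1.95751 yrs; D_mod = 1.95751/(1+0.0375) = 1.88675 yrs.
ΔP/P ≈ -D_mod · Δy = -1.88675 × (-0.0205) = +0.038678 = +3.8678%.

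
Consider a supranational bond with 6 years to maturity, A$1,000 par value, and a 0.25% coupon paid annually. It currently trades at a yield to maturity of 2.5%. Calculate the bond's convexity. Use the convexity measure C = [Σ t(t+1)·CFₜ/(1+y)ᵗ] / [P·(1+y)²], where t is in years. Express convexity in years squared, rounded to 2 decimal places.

39.62

With y = 0.025:
  t   CF        PV=CF/(1+0.025)^t    t·PV        t(t+1)·PV
  1         2.50         2.4390         2.4390           4.8780
  2         2.50         2.3795         4.7591          14.2772
  3         2.50         2.3215         6.9645          27.8580
  4         2.50         2.2649         9.0595          45.2975
  5         2.50         2.2096        11.0482          66.2891
  6     1,002.50       864.4526     5,186.7156      36,307.0095
  Σ                    876.0672     5,220.9859      36,465.6094
P = 876.0672.
Convexity = Σ t(t+1)·PV / [P·(1+y)²] = 36,465.6094 / (876.0672 × 1.050625) = 39.61853.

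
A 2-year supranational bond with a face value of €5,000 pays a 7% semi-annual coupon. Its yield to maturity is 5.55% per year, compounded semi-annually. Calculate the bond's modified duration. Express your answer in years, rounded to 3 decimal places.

Periodic yield y = 0.02775. First find Macaulay duration:
  t   CF        PV=CF/(1+0.02775)^t    t·PV
  1       175.00       170.2749       170.2749
  2       175.00       165.6773       331.3547
  3       175.00       161.2039       483.6118
  4     5,175.00     4,638.3168    18,553.2674
  Σ                  5,135.4730    19,538.5087
P = 5,135.4730; Macaulay duration = 19,538.5087 / 5,135.4730 = 3.80462 half-year periods = 1.90231 years.
Modified duration = D_Mac / (1 + y) = 1.90231 / 1.02775 = 1.85094 years.

1.851 years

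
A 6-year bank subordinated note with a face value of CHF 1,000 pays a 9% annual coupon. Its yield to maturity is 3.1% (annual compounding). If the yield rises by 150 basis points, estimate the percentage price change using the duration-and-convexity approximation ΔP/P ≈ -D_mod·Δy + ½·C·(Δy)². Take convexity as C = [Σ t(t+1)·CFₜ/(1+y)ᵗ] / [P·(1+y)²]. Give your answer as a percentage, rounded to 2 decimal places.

-6.99%

With y = 0.031:
  t   CF        PV=CF/(1+0.031)^t    t·PV        t(t+1)·PV
  1        90.00        87.2939        87.2939         174.5878
  2        90.00        84.6691       169.3383         508.0149
  3        90.00        82.1233       246.3700         985.4799
  4        90.00        79.6540       318.6162       1,593.0809
  5        90.00        77.2590       386.2951       2,317.7705
  6     1,090.00       907.5582     5,445.3495      38,117.4463
  Σ                  1,318.5577     6,653.2629      43,696.3803
P = 1,318.5577; D_Mac = 5.04586 yrs; D_mod = 4.89415 yrs; C = 31.17662.
Duration effect: -4.89415 × (+0.015) = -0.073412
Convexity effect: 0.5 × 31.17662 × (0.015)² = +0.0035074
ΔP/P ≈ -0.073412 + 0.0035074 = -0.069905 = -6.9905%.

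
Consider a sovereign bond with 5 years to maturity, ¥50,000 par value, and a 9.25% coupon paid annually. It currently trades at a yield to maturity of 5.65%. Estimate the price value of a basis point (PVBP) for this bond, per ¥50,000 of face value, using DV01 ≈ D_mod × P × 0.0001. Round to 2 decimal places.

Periodic yield y = 0.0565.
  t   CF        PV=CF/(1+0.0565)^t    t·PV
  1     4,625.00     4,377.6621     4,377.6621
  2     4,625.00     4,143.5514     8,287.1029
  3     4,625.00     3,921.9607    11,765.8820
  4     4,625.00     3,712.2202    14,848.8809
  5    54,625.00    41,499.6031   207,498.0154
  Σ                 57,654.9975   246,777.5432
P = 57,654.9975; D_Mac = 4.28025 yrs; D_mod = 4.05134 yrs.
DV01 ≈ 4.05134 × 57,654.9975 × 0.0001 = 23.358026.

¥23.36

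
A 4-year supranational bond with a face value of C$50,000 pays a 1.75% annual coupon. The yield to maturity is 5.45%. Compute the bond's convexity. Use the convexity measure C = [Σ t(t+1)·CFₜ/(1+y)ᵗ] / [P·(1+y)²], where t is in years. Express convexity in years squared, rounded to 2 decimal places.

With y = 0.0545:
  t   CF        PV=CF/(1+0.0545)^t    t·PV        t(t+1)·PV
  1       875.00       829.7771       829.7771       1,659.5543
  2       875.00       786.8916     1,573.7831       4,721.3493
  3       875.00       746.2224     2,238.6673       8,954.6692
  4    50,875.00    41,145.0966   164,580.3863     822,901.9313
  Σ                 43,507.9877   169,222.6138     838,237.5041
P = 43,507.9877.
Convexity = Σ t(t+1)·PV / [P·(1+y)²] = 838,237.5041 / (43,507.9877 × 1.111970) = 17.32626.

17.33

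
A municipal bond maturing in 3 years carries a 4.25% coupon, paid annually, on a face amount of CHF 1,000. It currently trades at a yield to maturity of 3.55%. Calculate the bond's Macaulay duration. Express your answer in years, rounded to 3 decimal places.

Periodic yield y = 0.0355. Discount each cash flow and weight by its year:
  t   CF        PV=CF/(1+0.0355)^t    t·PV
  1        42.50        41.0430        41.0430
  2        42.50        39.6359        79.2718
  3     1,042.50       938.9139     2,816.7416
  Σ                  1,019.5927     2,937.0564
Price P = Σ PV = 1,019.5927.
Macaulay duration = Σ(t·PV) / P = 2,937.0564 / 1,019.5927 = 2.88062 years.

2.881 years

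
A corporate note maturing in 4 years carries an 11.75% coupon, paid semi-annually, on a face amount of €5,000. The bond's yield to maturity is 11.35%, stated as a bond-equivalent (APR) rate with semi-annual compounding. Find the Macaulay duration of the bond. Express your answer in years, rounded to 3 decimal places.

Periodic yield y = 0.05675. Discount each cash flow and weight by its period:
  t   CF        PV=CF/(1+0.05675)^t    t·PV
  1       293.75       277.9749       277.9749
  2       293.75       263.0470       526.0940
  3       293.75       248.9208       746.7623
  4       293.75       235.5531       942.2125
  5       293.75       222.9033     1,114.5167
  6       293.75       210.9329     1,265.5974
  7       293.75       199.6053     1,397.2371
  8     5,293.75     3,403.9673    27,231.7382
  Σ                  5,062.9046    33,502.1331
Price P = Σ PV = 5,062.9046.
Macaulay duration = Σ(t·PV) / P = 33,502.1331 / 5,062.9046 = 6.61718 half-year periods.
In years: 6.61718 / 2 = 3.30859 years.

3.309 years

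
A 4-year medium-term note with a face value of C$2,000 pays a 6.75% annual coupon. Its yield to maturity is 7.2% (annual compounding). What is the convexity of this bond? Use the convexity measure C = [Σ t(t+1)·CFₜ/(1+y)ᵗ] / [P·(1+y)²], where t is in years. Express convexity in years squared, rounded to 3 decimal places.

With y = 0.072:
  t   CF        PV=CF/(1+0.072)^t    t·PV        t(t+1)·PV
  1       135.00       125.9328       125.9328         251.8657
  2       135.00       117.4747       234.9493         704.8480
  3       135.00       109.5846       328.7537       1,315.0149
  4     2,135.00     1,616.6602     6,466.6407      32,333.2033
  Σ                  1,969.6522     7,156.2765      34,604.9318
P = 1,969.6522.
Convexity = Σ t(t+1)·PV / [P·(1+y)²] = 34,604.9318 / (1,969.6522 × 1.149184) = 15.28829.

15.288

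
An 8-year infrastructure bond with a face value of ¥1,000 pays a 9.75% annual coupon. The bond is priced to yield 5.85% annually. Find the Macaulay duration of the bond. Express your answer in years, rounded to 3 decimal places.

6.140 years

Periodic yield y = 0.0585. Discount each cash flow and weight by its year:
  t   CF        PV=CF/(1+0.0585)^t    t·PV
  1        97.50        92.1115        92.1115
  2        97.50        87.0208       174.0415
  3        97.50        82.2114       246.6342
  4        97.50        77.6678       310.6713
  5        97.50        73.3754       366.8768
  6        97.50        69.3201       415.9208
  7        97.50        65.4890       458.4232
  8     1,097.50       696.4303     5,571.4420
  Σ                  1,243.6263     7,636.1215
Price P = Σ PV = 1,243.6263.
Macaulay duration = Σ(t·PV) / P = 7,636.1215 / 1,243.6263 = 6.14021 years.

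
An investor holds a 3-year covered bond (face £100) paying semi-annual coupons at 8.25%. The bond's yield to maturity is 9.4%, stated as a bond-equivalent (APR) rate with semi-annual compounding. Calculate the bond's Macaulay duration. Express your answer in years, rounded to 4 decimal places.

2.7132 years

Periodic yield y = 0.047. Discount each cash flow and weight by its period:
  t   CF        PV=CF/(1+0.047)^t    t·PV
  1        4.125         3.9398         3.9398
  2        4.125         3.7630         7.5259
  3        4.125         3.5940        10.7821
  4        4.125         3.4327        13.7308
  5        4.125         3.2786        16.3931
  6      104.125        79.0451       474.2706
  Σ                     97.0533       526.6424
Price P = Σ PV = 97.0533.
Macaulay duration = Σ(t·PV) / P = 526.6424 / 97.0533 = 5.42632 half-year periods.
In years: 5.42632 / 2 = 2.71316 years.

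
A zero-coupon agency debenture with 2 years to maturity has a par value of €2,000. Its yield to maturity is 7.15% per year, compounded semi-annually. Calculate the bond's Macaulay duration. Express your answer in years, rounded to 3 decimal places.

A zero-coupon bond has a single cash flow at maturity, so its Macaulay duration equals its maturity: 2 years.
(Equivalently: 4 semi-annual periods ÷ 2 = 2 years.)

2.000 years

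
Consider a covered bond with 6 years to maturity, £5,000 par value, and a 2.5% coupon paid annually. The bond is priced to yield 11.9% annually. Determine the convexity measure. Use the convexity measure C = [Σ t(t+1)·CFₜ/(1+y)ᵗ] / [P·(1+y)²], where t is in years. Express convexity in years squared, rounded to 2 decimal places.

30.06

With y = 0.119:
  t   CF        PV=CF/(1+0.119)^t    t·PV        t(t+1)·PV
  1       125.00       111.7069       111.7069         223.4138
  2       125.00        99.8274       199.6548         598.9645
  3       125.00        89.2113       267.6338       1,070.5353
  4       125.00        79.7241       318.8964       1,594.4822
  5       125.00        71.2459       356.2293       2,137.3755
  6     5,125.00     2,610.4378    15,662.6268     109,638.3879
  Σ                  3,062.1533    16,916.7481     115,263.1591
P = 3,062.1533.
Convexity = Σ t(t+1)·PV / [P·(1+y)²] = 115,263.1591 / (3,062.1533 × 1.252161) = 30.06100.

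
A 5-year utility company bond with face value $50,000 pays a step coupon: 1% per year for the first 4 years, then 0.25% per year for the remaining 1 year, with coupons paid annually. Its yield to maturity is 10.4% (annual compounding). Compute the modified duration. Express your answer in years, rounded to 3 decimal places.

4.413 years

Periodic yield y = 0.104. First find Macaulay duration:
  t   CF        PV=CF/(1+0.104)^t    t·PV
  1       500.00       452.8986       452.8986
  2       500.00       410.2342       820.4684
  3       500.00       371.5889     1,114.7668
  4       500.00       336.5842     1,346.3368
  5    50,125.00    30,563.9175   152,819.5875
  Σ                 32,135.2234   156,554.0580
P = 32,135.2234; Macaulay duration = 156,554.0580 / 32,135.2234 = 4.87173 years.
Modified duration = D_Mac / (1 + y) = 4.87173 / 1.104 = 4.41280 years.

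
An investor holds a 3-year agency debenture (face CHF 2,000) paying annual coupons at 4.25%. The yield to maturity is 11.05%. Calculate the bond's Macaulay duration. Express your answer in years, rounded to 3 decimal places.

2.867 years

Periodic yield y = 0.1105. Discount each cash flow and weight by its year:
  t   CF        PV=CF/(1+0.1105)^t    t·PV
  1        85.00        76.5421        76.5421
  2        85.00        68.9258       137.8516
  3     2,085.00     1,522.4757     4,567.4271
  Σ                  1,667.9436     4,781.8208
Price P = Σ PV = 1,667.9436.
Macaulay duration = Σ(t·PV) / P = 4,781.8208 / 1,667.9436 = 2.86690 years.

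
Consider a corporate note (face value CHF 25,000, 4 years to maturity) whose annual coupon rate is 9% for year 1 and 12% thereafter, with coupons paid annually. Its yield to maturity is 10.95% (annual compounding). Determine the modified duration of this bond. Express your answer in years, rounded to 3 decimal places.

Periodic yield y = 0.1095. First find Macaulay duration:
  t   CF        PV=CF/(1+0.1095)^t    t·PV
  1     2,250.00     2,027.9405     2,027.9405
  2     3,000.00     2,437.0624     4,874.1247
  3     3,000.00     2,196.5411     6,589.6233
  4    28,000.00    18,477.7380    73,910.9520
  Σ                 25,139.2820    87,402.6406
P = 25,139.2820; Macaulay duration = 87,402.6406 / 25,139.2820 = 3.47674 years.
Modified duration = D_Mac / (1 + y) = 3.47674 / 1.1095 = 3.13361 years.

3.134 years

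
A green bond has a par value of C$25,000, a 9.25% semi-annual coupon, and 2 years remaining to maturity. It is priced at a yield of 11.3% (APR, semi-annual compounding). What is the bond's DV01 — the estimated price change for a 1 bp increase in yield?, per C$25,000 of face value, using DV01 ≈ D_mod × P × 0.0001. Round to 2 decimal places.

Periodic yield y = 0.0565.
  t   CF        PV=CF/(1+0.0565)^t    t·PV
  1     1,156.25     1,094.4155     1,094.4155
  2     1,156.25     1,035.8879     2,071.7757
  3     1,156.25       980.4902     2,941.4705
  4    26,156.25    20,994.1103    83,976.4411
  Σ                 24,104.9038    90,084.1028
P = 24,104.9038; D_Mac = 3.73717 half-year periods = 1.86858 yrs; D_mod = 1.76866 yrs.
DV01 ≈ 1.76866 × 24,104.9038 × 0.0001 = 4.263327.

C$4.26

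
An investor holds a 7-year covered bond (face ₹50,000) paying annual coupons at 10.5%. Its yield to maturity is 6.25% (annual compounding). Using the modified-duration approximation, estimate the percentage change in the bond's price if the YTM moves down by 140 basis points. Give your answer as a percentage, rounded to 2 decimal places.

+7.21%

Periodic yield y = 0.0625. Modified duration first:
  t   CF        PV=CF/(1+0.0625)^t    t·PV
  1     5,250.00     4,941.1765     4,941.1765
  2     5,250.00     4,650.5190     9,301.0381
  3     5,250.00     4,376.9591    13,130.8773
  4     5,250.00     4,119.4909    16,477.9636
  5     5,250.00     3,877.1679    19,385.8396
  6     5,250.00     3,649.0992    21,894.5953
  7    55,250.00    36,143.4589   253,004.2120
  Σ                 61,757.8715   338,135.7022
P = 61,757.8715; D_Mac = 5.47518 yrs; D_mod = 5.47518/(1+0.0625) = 5.15311 yrs.
ΔP/P ≈ -D_mod · Δy = -5.15311 × (-0.014) = +0.072144 = +7.2144%.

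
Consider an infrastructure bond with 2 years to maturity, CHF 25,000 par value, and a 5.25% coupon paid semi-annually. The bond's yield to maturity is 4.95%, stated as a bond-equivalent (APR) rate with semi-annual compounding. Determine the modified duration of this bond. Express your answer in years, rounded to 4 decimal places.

1.8783 years

Periodic yield y = 0.02475. First find Macaulay duration:
  t   CF        PV=CF/(1+0.02475)^t    t·PV
  1       656.25       640.4001       640.4001
  2       656.25       624.9330     1,249.8660
  3       656.25       609.8395     1,829.5184
  4    25,656.25    23,265.9865    93,063.9458
  Σ                 25,141.1590    96,783.7303
P = 25,141.1590; Macaulay duration = 96,783.7303 / 25,141.1590 = 3.84961 half-year periods = 1.92481 years.
Modified duration = D_Mac / (1 + y) = 1.92481 / 1.02475 = 1.87832 years.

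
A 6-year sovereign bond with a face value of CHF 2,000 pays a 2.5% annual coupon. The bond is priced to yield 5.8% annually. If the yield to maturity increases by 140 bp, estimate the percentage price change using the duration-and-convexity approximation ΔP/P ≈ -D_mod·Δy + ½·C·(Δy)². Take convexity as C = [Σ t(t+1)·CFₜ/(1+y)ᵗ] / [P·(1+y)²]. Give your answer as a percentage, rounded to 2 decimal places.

With y = 0.058:
  t   CF        PV=CF/(1+0.058)^t    t·PV        t(t+1)·PV
  1        50.00        47.2590        47.2590          94.5180
  2        50.00        44.6682        89.3364         268.0093
  3        50.00        42.2195       126.6585         506.6339
  4        50.00        39.9050       159.6200         798.1000
  5        50.00        37.7174       188.5870       1,131.5218
  6     2,050.00     1,461.6381     8,769.8286      61,388.8002
  Σ                  1,673.4072     9,381.2895      64,187.5832
P = 1,673.4072; D_Mac = 5.60610 yrs; D_mod = 5.29877 yrs; C = 34.26716.
Duration effect: -5.29877 × (+0.014) = -0.074183
Convexity effect: 0.5 × 34.26716 × (0.014)² = +0.0033582
ΔP/P ≈ -0.074183 + 0.0033582 = -0.070825 = -7.0825%.

-7.08%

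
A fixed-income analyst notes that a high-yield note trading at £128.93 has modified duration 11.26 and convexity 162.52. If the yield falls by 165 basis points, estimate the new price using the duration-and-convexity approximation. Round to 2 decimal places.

Duration effect: -D_mod·Δy = -11.26 × (-0.0165) = +0.185790
Convexity effect: ½·C·(Δy)² = 0.5 × 162.52 × (-0.0165)² = +0.022123035
ΔP/P ≈ +0.185790 + 0.022123035 = +0.207913035
New price ≈ 128.93 × (1 + 0.207913035) = 155.73622760255.

£155.74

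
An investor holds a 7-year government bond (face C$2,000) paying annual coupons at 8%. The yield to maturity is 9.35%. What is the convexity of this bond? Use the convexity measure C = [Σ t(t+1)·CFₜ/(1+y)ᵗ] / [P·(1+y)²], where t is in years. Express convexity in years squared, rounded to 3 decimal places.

34.293

With y = 0.0935:
  t   CF        PV=CF/(1+0.0935)^t    t·PV        t(t+1)·PV
  1       160.00       146.3192       146.3192         292.6383
  2       160.00       133.8081       267.6162         802.8486
  3       160.00       122.3668       367.1004       1,468.4017
  4       160.00       111.9038       447.6152       2,238.0760
  5       160.00       102.3354       511.6772       3,070.0631
  6       160.00        93.5852       561.5113       3,930.5792
  7     2,160.00     1,155.3731     8,087.6115      64,700.8918
  Σ                  1,865.6916    10,389.4509      76,503.4986
P = 1,865.6916.
Convexity = Σ t(t+1)·PV / [P·(1+y)²] = 76,503.4986 / (1,865.6916 × 1.195742) = 34.29287.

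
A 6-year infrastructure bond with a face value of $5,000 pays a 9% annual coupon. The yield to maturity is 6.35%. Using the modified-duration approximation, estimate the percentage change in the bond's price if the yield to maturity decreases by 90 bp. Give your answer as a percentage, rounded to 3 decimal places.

Periodic yield y = 0.0635. Modified duration first:
  t   CF        PV=CF/(1+0.0635)^t    t·PV
  1       450.00       423.1312       423.1312
  2       450.00       397.8666       795.7333
  3       450.00       374.1106     1,122.3318
  4       450.00       351.7730     1,407.0921
  5       450.00       330.7692     1,653.8459
  6     5,450.00     3,766.7911    22,600.7467
  Σ                  5,644.4417    28,002.8810
P = 5,644.4417; D_Mac = 4.96114 yrs; D_mod = 4.96114/(1+0.0635) = 4.66492 yrs.
ΔP/P ≈ -D_mod · Δy = -4.66492 × (-0.009) = +0.041984 = +4.1984%.

+4.198%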